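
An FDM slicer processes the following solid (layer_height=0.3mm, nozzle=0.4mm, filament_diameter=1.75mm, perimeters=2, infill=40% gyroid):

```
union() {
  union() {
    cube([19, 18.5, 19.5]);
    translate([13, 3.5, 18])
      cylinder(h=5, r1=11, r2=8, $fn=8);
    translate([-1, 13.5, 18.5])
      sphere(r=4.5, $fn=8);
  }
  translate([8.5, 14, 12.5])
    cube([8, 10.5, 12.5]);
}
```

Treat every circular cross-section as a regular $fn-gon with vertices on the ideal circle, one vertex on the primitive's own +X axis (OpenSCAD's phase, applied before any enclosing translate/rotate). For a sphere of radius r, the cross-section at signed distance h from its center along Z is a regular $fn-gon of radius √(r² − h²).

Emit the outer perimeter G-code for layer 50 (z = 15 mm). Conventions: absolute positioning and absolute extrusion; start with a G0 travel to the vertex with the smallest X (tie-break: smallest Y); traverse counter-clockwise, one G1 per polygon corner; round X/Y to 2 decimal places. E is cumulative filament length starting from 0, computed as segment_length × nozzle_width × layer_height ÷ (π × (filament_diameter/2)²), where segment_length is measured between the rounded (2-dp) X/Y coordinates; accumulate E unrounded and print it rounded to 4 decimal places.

At z = 15 mm: the cube (footprint 19×18.5) is included at this height; the cone at (13, 3.5) does not reach this height (z outside [18, 23]); the r=4.5 sphere at (-1, 13.5) contributes a regular 8-gon of circumradius √(4.5²−3.5²) = 2.828; Merging all regions: the regions partially overlap (shared area 6.07 mm²), so overlapping operands fuse into one piece — 1 connected region; the 8×10.5 cube at (8.5, 14) contributes its full rectangle; Merging all regions: the regions partially overlap (shared area 36.00 mm²), so overlapping operands fuse into one piece — 1 connected region. The outline is a single polygon with 15 vertices. Extrusion per mm of travel: 0.4 × 0.3 / (π × 0.875²) = 0.049890. Accumulating E over each segment gives final E = 4.6403.

G0 X-3.83 Y13.50 Z15.00
G1 X-3.00 Y11.50 E0.1080
G1 X-1.00 Y10.67 E0.2161
G1 X0.00 Y11.09 E0.2702
G1 X0.00 Y0.00 E0.8235
G1 X19.00 Y0.00 E1.7714
G1 X19.00 Y18.50 E2.6943
G1 X16.50 Y18.50 E2.8191
G1 X16.50 Y24.50 E3.1184
G1 X8.50 Y24.50 E3.5175
G1 X8.50 Y18.50 E3.8169
G1 X0.00 Y18.50 E4.2409
G1 X0.00 Y15.91 E4.3702
G1 X-1.00 Y16.33 E4.4243
G1 X-3.00 Y15.50 E4.5323
G1 X-3.83 Y13.50 E4.6403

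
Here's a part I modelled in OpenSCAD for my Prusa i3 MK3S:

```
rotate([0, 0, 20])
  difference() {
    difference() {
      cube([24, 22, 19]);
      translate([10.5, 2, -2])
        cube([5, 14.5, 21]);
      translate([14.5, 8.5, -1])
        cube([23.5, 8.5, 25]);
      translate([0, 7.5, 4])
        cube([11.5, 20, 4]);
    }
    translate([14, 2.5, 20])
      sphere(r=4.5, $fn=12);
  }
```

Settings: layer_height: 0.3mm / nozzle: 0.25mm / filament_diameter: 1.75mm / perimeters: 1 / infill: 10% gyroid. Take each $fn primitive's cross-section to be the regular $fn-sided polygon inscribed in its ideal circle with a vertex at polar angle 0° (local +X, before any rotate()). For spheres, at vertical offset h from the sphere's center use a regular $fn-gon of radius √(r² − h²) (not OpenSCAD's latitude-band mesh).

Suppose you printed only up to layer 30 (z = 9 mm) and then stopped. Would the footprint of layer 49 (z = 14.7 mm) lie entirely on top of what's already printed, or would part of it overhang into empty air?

Compare the two slices. At z = 9: the cube (footprint 24×22) is included at this height (area 528.00 mm²); the cube at (10.5, 2) is present — its section is the full 5×14.5 rectangle (area 72.50 mm²); the cube at (14.5, 8.5) is present — its section is the full 23.5×8.5 rectangle (area 199.75 mm²); the cube at (0, 7.5) is not intersected at this z (z outside [4, 8]); Subtracting the remaining from the first: starting from the 24×22 cube (528.00 mm²), the 5×14.5 cube at (10.5, 2) lies wholly inside it (removes its full 72.50 mm² and its 39.00 mm outline becomes a hole wall); the 23.5×8.5 cube at (14.5, 8.5) partially overlaps it — only the 72.75 mm² overlap (of its 199.75 mm²) is removed, clipping the outline — area = 382.75 mm²; the sphere at (14, 2.5) does not reach this height (|z−center|=11.000 > r=4.5); Taking the first minus the rest: none of the subtracted shapes is present at this height, so that combined region is unchanged — area = 382.75 mm²; (whole slice rotated 20° about Z — lengths, areas and connectivity unchanged). At z = 14.7: the cube is present — its section is the full 24×22 rectangle (area 528.00 mm²); the cube at (10.5, 2) (footprint 5×14.5) is included at this height (area 72.50 mm²); the cube at (14.5, 8.5) is present — its section is the full 23.5×8.5 rectangle (area 199.75 mm²); the cube at (0, 7.5) is not intersected at this z (z outside [4, 8]); After the difference (first − rest): starting from the 24×22 cube (528.00 mm²), the 5×14.5 cube at (10.5, 2) lies wholly inside it (removes its full 72.50 mm² and its 39.00 mm outline becomes a hole wall); the 23.5×8.5 cube at (14.5, 8.5) partially overlaps it — only the 72.75 mm² overlap (of its 199.75 mm²) is removed, clipping the outline — area = 382.75 mm²; the sphere at (14, 2.5) is absent (|z−center|=5.300 > r=4.5); After the difference (first − rest): none of the subtracted shapes is present at this height, so the result so far is unchanged — area = 382.75 mm²; (rotated 20° about Z; rotation is an isometry so areas/perimeters/island counts are preserved). Checking containment: the cross-section at z = 14.7 is a subset of the cross-section at z = 9.

entirely on top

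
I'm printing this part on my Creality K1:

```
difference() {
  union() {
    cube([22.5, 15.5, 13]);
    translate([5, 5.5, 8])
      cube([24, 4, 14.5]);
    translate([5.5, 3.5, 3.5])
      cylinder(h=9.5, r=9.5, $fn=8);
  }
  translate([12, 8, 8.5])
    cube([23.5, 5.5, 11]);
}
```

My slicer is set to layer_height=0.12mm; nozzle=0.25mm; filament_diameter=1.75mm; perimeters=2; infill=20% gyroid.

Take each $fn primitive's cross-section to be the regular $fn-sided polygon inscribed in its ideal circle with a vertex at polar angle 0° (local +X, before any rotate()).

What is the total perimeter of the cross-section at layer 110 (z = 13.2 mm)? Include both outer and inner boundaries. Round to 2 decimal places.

56.00 mm

At z = 13.2 mm: the cube does not reach this height (z outside [0, 13]); the 24×4 cube at (5, 5.5) contributes its full rectangle (perimeter 56.00 mm); the cylinder at (5.5, 3.5) does not reach this height (z outside [3.5, 13]); Taking the union: only the 24×4 cube at (5, 5.5) is present, so the union is just that shape — boundary = 56.00 mm; the cube at (12, 8) (footprint 23.5×5.5) is included at this height (perimeter 58.00 mm); Taking the first minus the rest: starting from the result so far, the 23.5×5.5 cube at (12, 8) partially overlaps it — only the 25.50 mm² overlap (of its 129.25 mm²) is removed, clipping the outline — boundary = 56.00 mm. Overall, the cross-section is a single solid region. Total boundary length (outer) = 56.00 mm.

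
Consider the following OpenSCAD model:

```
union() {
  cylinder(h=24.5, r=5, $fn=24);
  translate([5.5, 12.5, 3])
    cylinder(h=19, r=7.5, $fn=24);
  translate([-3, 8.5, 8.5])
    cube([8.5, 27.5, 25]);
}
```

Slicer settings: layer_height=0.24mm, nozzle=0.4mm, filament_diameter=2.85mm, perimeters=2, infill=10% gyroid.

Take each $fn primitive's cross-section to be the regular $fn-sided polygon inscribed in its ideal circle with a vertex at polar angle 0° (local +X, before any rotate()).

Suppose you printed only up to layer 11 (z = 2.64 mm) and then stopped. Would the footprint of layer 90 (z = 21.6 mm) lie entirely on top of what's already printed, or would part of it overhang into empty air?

part overhangs

Compare the two slices. At z = 2.64: the r=5 cylinder gives a regular 24-gon of circumradius 5 (constant along its height) (area = (24/2)·5.000²·sin(360°/24) = 77.65 mm²); the cylinder at (5.5, 12.5) is absent (z outside [3, 22]); the cube at (-3, 8.5) does not reach this height (z outside [8.5, 33.5]); Taking the union: only the r=5 cylinder is present, so the union is just that shape — area = 77.65 mm². At z = 21.6: the cylinder: section is a regular 24-gon, circumradius r=5 (area = (24/2)·5.000²·sin(360°/24) = 77.65 mm²); the r=7.5 cylinder at (5.5, 12.5) gives a regular 24-gon of circumradius 7.5 (constant along its height) (area = (24/2)·7.500²·sin(360°/24) = 174.70 mm²); the cube at (-3, 8.5) (footprint 8.5×27.5) is included at this height (area 233.75 mm²); Combining (union): the regions partially overlap — summed areas 486.10 mm² minus the doubly-counted overlap 72.01 mm² gives 414.09 mm² — area = 414.09 mm². Checking containment: at z = 21.6 the cross-section extends beyond the z = 2.64 cross-section by about 336.44 mm².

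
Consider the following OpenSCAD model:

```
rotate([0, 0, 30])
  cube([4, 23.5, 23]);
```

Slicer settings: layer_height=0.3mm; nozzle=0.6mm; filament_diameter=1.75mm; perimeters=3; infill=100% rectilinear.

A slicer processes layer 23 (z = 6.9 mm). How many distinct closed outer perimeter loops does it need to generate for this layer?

1

At z = 6.9 mm: the cube is present — its section is the full 4×23.5 rectangle; (rotated 30° about Z; rotation is an isometry so areas/perimeters/island counts are preserved). The result has 1 disconnected region.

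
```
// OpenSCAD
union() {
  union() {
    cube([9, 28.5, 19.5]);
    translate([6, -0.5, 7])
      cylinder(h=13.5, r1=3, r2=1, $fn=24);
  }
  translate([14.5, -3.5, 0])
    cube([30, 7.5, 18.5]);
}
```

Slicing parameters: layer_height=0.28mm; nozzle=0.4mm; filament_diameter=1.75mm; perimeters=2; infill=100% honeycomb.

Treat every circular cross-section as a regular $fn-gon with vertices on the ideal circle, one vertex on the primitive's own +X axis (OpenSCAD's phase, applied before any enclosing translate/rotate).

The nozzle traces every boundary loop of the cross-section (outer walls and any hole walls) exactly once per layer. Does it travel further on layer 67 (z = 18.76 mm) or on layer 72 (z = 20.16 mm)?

layer 67 (z = 18.76 mm)

Layer 67 (z = 18.76): the cube is present — its section is the full 9×28.5 rectangle (perimeter 75.00 mm); the cone at (6, -0.5) (r1=3→r2=1) has section circumradius 1.258 here — a regular 24-gon (perimeter = 2·24·1.258·sin(180°/24) = 7.88 mm); Taking the union: the regions partially overlap (shared area 1.24 mm²), so the edge portions inside another operand are dropped and the merged outline is re-measured after clipping — boundary = 77.69 mm; the cube at (14.5, -3.5) is not intersected at this z (z outside [0, 18.5]); Combining (union): only that combined region is present, so the union is just that shape — boundary = 77.69 mm. So its perimeter = 77.69 mm. Layer 72 (z = 20.16): the cube is absent (z outside [0, 19.5]); the cone at (6, -0.5): at t=0.975 of its height the radius interpolates to r₁+(r₂−r₁)t = 1.050, giving a regular 24-gon of that circumradius (perimeter = 2·24·1.050·sin(180°/24) = 6.58 mm); Merging all regions: only the cone at (6, -0.5) is present, so the union is just that shape — boundary = 6.58 mm; the cube at (14.5, -3.5) does not reach this height (z outside [0, 18.5]); Combining (union): only that combined region is present, so the union is just that shape — boundary = 6.58 mm. So its perimeter = 6.58 mm. Layer 67 is larger (77.69 vs 6.58 mm).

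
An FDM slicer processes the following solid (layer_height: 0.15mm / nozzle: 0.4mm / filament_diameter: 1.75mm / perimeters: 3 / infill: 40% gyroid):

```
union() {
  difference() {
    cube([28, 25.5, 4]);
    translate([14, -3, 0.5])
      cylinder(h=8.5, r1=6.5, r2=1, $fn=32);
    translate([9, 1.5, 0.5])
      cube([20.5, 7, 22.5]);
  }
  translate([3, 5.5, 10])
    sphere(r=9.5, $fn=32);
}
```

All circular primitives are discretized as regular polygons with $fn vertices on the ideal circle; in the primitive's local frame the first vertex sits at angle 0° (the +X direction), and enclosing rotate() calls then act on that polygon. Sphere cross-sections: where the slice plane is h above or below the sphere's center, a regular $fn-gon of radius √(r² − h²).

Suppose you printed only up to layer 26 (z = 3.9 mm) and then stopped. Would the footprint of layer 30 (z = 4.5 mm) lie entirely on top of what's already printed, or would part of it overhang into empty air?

Compare the two slices. At z = 3.9: the 28×25.5 cube contributes its full rectangle (area 714.00 mm²); the cone at (14, -3) contributes a regular 32-gon of circumradius 4.300 (interpolated between r1=6.5 and r2=1 at t=0.400) (area = (32/2)·4.300²·sin(360°/32) = 57.72 mm²); the 20.5×7 cube at (9, 1.5) contributes its full rectangle (area 143.50 mm²); After the difference (first − rest): starting from the 28×25.5 cube (714.00 mm²), the cone at (14, -3) partially overlaps it — only the 5.43 mm² overlap (of its 57.72 mm²) is removed, clipping the outline; the 20.5×7 cube at (9, 1.5) partially overlaps it — only the 133.00 mm² overlap (of its 143.50 mm²) is removed, clipping the outline — area = 575.57 mm²; the r=9.5 sphere at (3, 5.5) slices to a regular 32-gon of circumradius 7.283 (√(r²−h²) with h=6.1 from center) (area = (32/2)·7.283²·sin(360°/32) = 165.56 mm²); Combining (union): the regions partially overlap — summed areas 741.13 mm² minus the doubly-counted overlap 108.08 mm² gives 633.05 mm² — area = 633.05 mm². At z = 4.5: the cube is absent (z outside [0, 4]); the cone at (14, -3): at t=0.471 of its height the radius interpolates to r₁+(r₂−r₁)t = 3.912, giving a regular 32-gon of that circumradius (area = (32/2)·3.912²·sin(360°/32) = 47.76 mm²); the 20.5×7 cube at (9, 1.5) contributes its full rectangle (area 143.50 mm²); After the difference (first − rest): the first operand is absent here, so nothing remains; the sphere at (3, 5.5): section is a regular 32-gon, circumradius = √(r²−h²) = √(9.5²−5.5²) = 7.746 (area = (32/2)·7.746²·sin(360°/32) = 187.29 mm²); Combining (union): only the r=9.5 sphere at (3, 5.5) is present, so the union is just that shape — area = 187.29 mm². Checking containment: at z = 4.5 the cross-section extends beyond the z = 3.9 cross-section by about 15.39 mm².

part overhangs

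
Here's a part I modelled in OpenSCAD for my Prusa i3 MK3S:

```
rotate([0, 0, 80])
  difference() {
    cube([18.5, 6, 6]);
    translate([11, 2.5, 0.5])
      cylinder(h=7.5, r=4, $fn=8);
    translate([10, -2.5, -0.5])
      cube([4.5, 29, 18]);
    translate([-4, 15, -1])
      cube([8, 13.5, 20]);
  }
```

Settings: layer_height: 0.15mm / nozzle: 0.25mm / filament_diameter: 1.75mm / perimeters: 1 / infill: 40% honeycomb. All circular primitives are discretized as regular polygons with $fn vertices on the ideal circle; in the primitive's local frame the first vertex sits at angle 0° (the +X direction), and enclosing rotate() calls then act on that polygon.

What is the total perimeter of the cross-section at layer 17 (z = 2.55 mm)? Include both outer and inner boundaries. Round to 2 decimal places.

At z = 2.55 mm: the cube is present — its section is the full 18.5×6 rectangle (perimeter 49.00 mm); the r=4 cylinder at (11, 2.5) contributes a regular 8-gon of circumradius 4 (perimeter = 2·8·4.000·sin(180°/8) = 24.49 mm); the 4.5×29 cube at (10, -2.5) contributes its full rectangle (perimeter 67.00 mm); the cube at (-4, 15) (footprint 8×13.5) is included at this height (perimeter 43.00 mm); Taking the first minus the rest: starting from the 18.5×6 cube, the r=4 cylinder at (11, 2.5) partially overlaps it — only the 39.44 mm² overlap (of its 45.25 mm²) is removed, clipping the outline; the 4.5×29 cube at (10, -2.5) partially overlaps it — only the 1.89 mm² overlap (of its 130.50 mm²) is removed, clipping the outline; the 8×13.5 cube at (-4, 15) misses the remaining region (no effect) — boundary = 51.55 mm; (rotated 80° about Z; rotation is an isometry so areas/perimeters/island counts are preserved). Overall, the cross-section has 2 separate islands. Total boundary length (outer) = 51.55 mm.

51.55 mm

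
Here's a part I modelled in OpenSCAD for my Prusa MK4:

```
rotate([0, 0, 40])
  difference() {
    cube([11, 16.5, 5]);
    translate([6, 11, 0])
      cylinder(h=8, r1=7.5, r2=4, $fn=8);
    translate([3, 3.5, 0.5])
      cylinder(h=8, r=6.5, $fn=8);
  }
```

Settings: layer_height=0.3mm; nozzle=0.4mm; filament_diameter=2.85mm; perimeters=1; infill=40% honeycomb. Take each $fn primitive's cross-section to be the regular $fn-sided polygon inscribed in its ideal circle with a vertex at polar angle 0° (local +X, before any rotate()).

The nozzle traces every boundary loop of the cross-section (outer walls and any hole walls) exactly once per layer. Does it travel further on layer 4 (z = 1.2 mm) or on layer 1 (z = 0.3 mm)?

Layer 4 (z = 1.2): the cube (footprint 11×16.5) is included at this height (perimeter 55.00 mm); the cone at (6, 11) contributes a regular 8-gon of circumradius 6.975 (interpolated between r1=7.5 and r2=4 at t=0.150) (perimeter = 2·8·6.975·sin(180°/8) = 42.71 mm); the r=6.5 cylinder at (3, 3.5) gives a regular 8-gon of circumradius 6.5 (constant along its height) (perimeter = 2·8·6.500·sin(180°/8) = 39.80 mm); Subtracting the remaining from the first: starting from the 11×16.5 cube, the cone at (6, 11) partially overlaps it — only the 120.64 mm² overlap (of its 137.60 mm²) is removed, clipping the outline; the r=6.5 cylinder at (3, 3.5) partially overlaps it — only the 46.14 mm² overlap (of its 119.50 mm²) is removed, clipping the outline — boundary = 30.97 mm; (whole slice rotated 40° about Z — lengths, areas and connectivity unchanged). So its perimeter = 30.97 mm. Layer 1 (z = 0.3): the cube (footprint 11×16.5) is included at this height (perimeter 55.00 mm); the cone at (6, 11) (r1=7.5→r2=4) has section circumradius 7.369 here — a regular 8-gon (perimeter = 2·8·7.369·sin(180°/8) = 45.12 mm); the cylinder at (3, 3.5) is not intersected at this z (z outside [0.5, 8.5]); Subtracting the remaining from the first: starting from the 11×16.5 cube, the cone at (6, 11) partially overlaps it — only the 127.17 mm² overlap (of its 153.58 mm²) is removed, clipping the outline — boundary = 45.24 mm; (whole slice rotated 40° about Z — lengths, areas and connectivity unchanged). So its perimeter = 45.24 mm. Layer 1 is larger (45.24 vs 30.97 mm).

layer 1 (z = 0.3 mm)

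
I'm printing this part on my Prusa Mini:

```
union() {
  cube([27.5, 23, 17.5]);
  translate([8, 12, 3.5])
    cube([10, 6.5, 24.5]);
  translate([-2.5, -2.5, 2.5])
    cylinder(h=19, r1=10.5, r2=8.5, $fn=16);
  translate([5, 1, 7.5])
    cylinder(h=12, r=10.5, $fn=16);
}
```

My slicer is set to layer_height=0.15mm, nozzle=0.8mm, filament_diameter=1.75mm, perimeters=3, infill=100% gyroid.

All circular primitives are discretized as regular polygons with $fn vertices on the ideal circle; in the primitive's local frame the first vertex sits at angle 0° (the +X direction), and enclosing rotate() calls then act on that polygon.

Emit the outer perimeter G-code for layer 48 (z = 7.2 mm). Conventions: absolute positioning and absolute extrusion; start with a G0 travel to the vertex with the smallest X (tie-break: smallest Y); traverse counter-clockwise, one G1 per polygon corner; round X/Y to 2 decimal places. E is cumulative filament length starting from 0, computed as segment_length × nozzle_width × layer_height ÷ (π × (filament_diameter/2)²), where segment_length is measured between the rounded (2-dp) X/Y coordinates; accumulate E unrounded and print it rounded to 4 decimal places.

At z = 7.2 mm: the 27.5×23 cube contributes its full rectangle; the cube at (8, 12) (footprint 10×6.5) is included at this height; the cone at (-2.5, -2.5) contributes a regular 16-gon of circumradius 10.005 (interpolated between r1=10.5 and r2=8.5 at t=0.247); the cylinder at (5, 1) is not intersected at this z (z outside [7.5, 19.5]); Taking the union: the regions partially overlap (shared area 99.08 mm²), so overlapping operands fuse into one piece — 1 connected region. The outline is a single polygon with 18 vertices. Extrusion per mm of travel: 0.8 × 0.15 / (π × 0.875²) = 0.049890. Accumulating E over each segment gives final E = 6.9306.

G0 X-12.51 Y-2.50 Z7.20
G1 X-11.74 Y-6.33 E0.1949
G1 X-9.57 Y-9.57 E0.3895
G1 X-6.33 Y-11.74 E0.5840
G1 X-2.50 Y-12.51 E0.7789
G1 X1.33 Y-11.74 E0.9738
G1 X4.57 Y-9.57 E1.1684
G1 X6.74 Y-6.33 E1.3629
G1 X7.51 Y-2.50 E1.5578
G1 X7.01 Y0.00 E1.6850
G1 X27.50 Y0.00 E2.7073
G1 X27.50 Y23.00 E3.8547
G1 X0.00 Y23.00 E5.2267
G1 X0.00 Y7.01 E6.0245
G1 X-2.50 Y7.51 E6.1516
G1 X-6.33 Y6.74 E6.3466
G1 X-9.57 Y4.57 E6.5411
G1 X-11.74 Y1.33 E6.7357
G1 X-12.51 Y-2.50 E6.9306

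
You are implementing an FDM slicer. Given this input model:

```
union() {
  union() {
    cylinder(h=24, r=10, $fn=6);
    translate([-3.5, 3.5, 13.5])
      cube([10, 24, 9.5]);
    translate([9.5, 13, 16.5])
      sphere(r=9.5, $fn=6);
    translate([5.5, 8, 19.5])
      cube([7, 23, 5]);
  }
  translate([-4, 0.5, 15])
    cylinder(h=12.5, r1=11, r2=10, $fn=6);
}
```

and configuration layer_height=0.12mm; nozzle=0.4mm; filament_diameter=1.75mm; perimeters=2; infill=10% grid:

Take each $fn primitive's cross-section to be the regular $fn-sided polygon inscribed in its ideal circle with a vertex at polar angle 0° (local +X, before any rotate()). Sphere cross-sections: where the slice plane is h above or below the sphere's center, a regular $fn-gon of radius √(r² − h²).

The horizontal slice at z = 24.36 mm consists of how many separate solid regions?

2

At z = 24.36 mm: the cylinder is absent (z outside [0, 24]); the cube at (-3.5, 3.5) is absent (z outside [13.5, 23]); the r=9.5 sphere at (9.5, 13) slices to a regular 6-gon of circumradius 5.336 (√(r²−h²) with h=7.86 from center); the 7×23 cube at (5.5, 8) contributes its full rectangle; Taking the union: the regions partially overlap (shared area 61.43 mm²), so overlapping operands fuse into one piece — 1 connected region; the cone at (-4, 0.5): at t=0.749 of its height the radius interpolates to r₁+(r₂−r₁)t = 10.251, giving a regular 6-gon of that circumradius; Merging all regions: the 2 present regions are separate (no shared area or edge), so areas and boundary lengths simply add and each stays a separate island — 2 connected regions. The result has 2 disconnected regions.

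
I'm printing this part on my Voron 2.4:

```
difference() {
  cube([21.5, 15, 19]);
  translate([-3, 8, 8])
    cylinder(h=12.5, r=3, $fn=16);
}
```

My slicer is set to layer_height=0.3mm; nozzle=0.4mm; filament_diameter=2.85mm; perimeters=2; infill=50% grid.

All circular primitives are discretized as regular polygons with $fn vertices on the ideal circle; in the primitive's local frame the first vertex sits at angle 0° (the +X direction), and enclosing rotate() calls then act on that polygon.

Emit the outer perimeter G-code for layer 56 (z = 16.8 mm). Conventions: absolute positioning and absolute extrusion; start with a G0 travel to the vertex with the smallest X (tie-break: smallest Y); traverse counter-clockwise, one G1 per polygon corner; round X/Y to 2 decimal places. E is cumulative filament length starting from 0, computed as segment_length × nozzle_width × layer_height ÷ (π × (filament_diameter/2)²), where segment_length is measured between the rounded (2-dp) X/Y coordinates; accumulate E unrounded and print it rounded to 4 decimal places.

G0 X0.00 Y0.00 Z16.80
G1 X21.50 Y0.00 E0.4044
G1 X21.50 Y15.00 E0.6866
G1 X0.00 Y15.00 E1.0910
G1 X0.00 Y0.00 E1.3732

At z = 16.8 mm: the 21.5×15 cube contributes its full rectangle; the r=3 cylinder at (-3, 8) gives a regular 16-gon of circumradius 3 (constant along its height); Taking the first minus the rest: starting from the 21.5×15 cube, the r=3 cylinder at (-3, 8) misses the remaining region (no effect) — 1 connected region. The outline is a single polygon with 4 vertices. Extrusion per mm of travel: 0.4 × 0.3 / (π × 1.425²) = 0.018811. Accumulating E over each segment gives final E = 1.3732.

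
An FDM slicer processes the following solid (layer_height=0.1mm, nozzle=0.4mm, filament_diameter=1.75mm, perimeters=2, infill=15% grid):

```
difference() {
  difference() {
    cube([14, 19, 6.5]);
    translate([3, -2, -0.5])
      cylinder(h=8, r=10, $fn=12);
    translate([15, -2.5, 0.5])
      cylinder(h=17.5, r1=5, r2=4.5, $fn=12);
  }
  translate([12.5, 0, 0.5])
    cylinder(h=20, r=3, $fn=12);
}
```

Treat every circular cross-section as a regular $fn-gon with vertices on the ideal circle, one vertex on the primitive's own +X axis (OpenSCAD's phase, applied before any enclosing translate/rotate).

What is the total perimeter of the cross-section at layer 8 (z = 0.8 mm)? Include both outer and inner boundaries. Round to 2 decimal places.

58.25 mm

At z = 0.8 mm: the cube is present — its section is the full 14×19 rectangle (perimeter 66.00 mm); the cylinder at (3, -2): section is a regular 12-gon, circumradius r=10 (perimeter = 2·12·10.000·sin(180°/12) = 62.12 mm); the cone at (15, -2.5) (r1=5→r2=4.5) has section circumradius 4.991 here — a regular 12-gon (perimeter = 2·12·4.991·sin(180°/12) = 31.01 mm); After the difference (first − rest): starting from the 14×19 cube, the r=10 cylinder at (3, -2) partially overlaps it — only the 78.33 mm² overlap (of its 300.00 mm²) is removed, clipping the outline; the cone at (15, -2.5) partially overlaps it — only the 3.43 mm² overlap (of its 74.74 mm²) is removed, clipping the outline — boundary = 59.83 mm; the cylinder at (12.5, 0): section is a regular 12-gon, circumradius r=3 (perimeter = 2·12·3.000·sin(180°/12) = 18.63 mm); After the difference (first − rest): starting from the result so far, the r=3 cylinder at (12.5, 0) partially overlaps it — only the 1.99 mm² overlap (of its 27.00 mm²) is removed, clipping the outline — boundary = 58.25 mm. Overall, the cross-section is a single solid region. Total boundary length (outer) = 58.25 mm.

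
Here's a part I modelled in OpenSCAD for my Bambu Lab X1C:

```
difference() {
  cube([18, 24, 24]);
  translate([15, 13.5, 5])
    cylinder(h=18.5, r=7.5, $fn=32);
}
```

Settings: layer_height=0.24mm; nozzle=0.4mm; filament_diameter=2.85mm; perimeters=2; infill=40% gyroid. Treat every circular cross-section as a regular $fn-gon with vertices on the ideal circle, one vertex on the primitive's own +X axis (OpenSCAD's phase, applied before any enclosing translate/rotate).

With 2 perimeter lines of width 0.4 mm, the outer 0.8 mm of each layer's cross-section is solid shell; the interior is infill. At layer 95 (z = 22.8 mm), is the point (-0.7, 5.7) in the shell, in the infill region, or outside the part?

outside

At z = 22.8 mm: the cube is present — its section is the full 18×24 rectangle; the cylinder at (15, 13.5): section is a regular 32-gon, circumradius r=7.5; Subtracting the remaining from the first: starting from the 18×24 cube, the r=7.5 cylinder at (15, 13.5) partially overlaps it — only the 131.42 mm² overlap (of its 175.58 mm²) is removed, clipping the outline — 1 connected region. Overall, the cross-section is a single solid region. The nearest boundary edge runs (0.00, 0.00)→(0.00, 24.00); distance from the point to it = 0.70 mm. The point is not inside any of the regions above, so it lies outside the cross-section (0.70 mm from the nearest boundary).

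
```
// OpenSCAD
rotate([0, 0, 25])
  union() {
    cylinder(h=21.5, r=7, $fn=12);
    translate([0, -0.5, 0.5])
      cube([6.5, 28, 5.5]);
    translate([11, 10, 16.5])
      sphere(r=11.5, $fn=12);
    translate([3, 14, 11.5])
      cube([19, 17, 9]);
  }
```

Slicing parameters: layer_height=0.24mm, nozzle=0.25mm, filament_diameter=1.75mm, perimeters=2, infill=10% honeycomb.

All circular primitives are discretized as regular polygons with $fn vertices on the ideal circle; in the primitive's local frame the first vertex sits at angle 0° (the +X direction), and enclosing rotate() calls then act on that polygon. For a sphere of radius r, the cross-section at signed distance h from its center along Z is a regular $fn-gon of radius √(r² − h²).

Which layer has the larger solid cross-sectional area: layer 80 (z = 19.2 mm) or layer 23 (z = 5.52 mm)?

layer 80 (z = 19.2 mm)

Layer 80 (z = 19.2): the r=7 cylinder gives a regular 12-gon of circumradius 7 (constant along its height) (area = (12/2)·7.000²·sin(360°/12) = 147.00 mm²); the cube at (0, -0.5) is absent (z outside [0.5, 6]); the r=11.5 sphere at (11, 10) contributes a regular 12-gon of circumradius √(11.5²−2.7²) = 11.179 (area = (12/2)·11.179²·sin(360°/12) = 374.88 mm²); the cube at (3, 14) (footprint 19×17) is included at this height (area 323.00 mm²); Taking the union: the regions partially overlap — summed areas 844.88 mm² minus the doubly-counted overlap 116.50 mm² gives 728.38 mm² — area = 728.38 mm²; (rotated 25° about Z; rotation is an isometry so areas/perimeters/island counts are preserved). So its area = 728.38 mm². Layer 23 (z = 5.52): the cylinder: section is a regular 12-gon, circumradius r=7 (area = (12/2)·7.000²·sin(360°/12) = 147.00 mm²); the cube at (0, -0.5) (footprint 6.5×28) is included at this height (area 182.00 mm²); the r=11.5 sphere at (11, 10) slices to a regular 12-gon of circumradius 3.419 (√(r²−h²) with h=10.98 from center) (area = (12/2)·3.419²·sin(360°/12) = 35.07 mm²); the cube at (3, 14) is not intersected at this z (z outside [11.5, 20.5]); Combining (union): the regions partially overlap — summed areas 364.07 mm² minus the doubly-counted overlap 39.53 mm² gives 324.54 mm² — area = 324.54 mm²; (rotated 25° about Z; rotation is an isometry so areas/perimeters/island counts are preserved). So its area = 324.54 mm². Layer 80 is larger (728.38 vs 324.54 mm²).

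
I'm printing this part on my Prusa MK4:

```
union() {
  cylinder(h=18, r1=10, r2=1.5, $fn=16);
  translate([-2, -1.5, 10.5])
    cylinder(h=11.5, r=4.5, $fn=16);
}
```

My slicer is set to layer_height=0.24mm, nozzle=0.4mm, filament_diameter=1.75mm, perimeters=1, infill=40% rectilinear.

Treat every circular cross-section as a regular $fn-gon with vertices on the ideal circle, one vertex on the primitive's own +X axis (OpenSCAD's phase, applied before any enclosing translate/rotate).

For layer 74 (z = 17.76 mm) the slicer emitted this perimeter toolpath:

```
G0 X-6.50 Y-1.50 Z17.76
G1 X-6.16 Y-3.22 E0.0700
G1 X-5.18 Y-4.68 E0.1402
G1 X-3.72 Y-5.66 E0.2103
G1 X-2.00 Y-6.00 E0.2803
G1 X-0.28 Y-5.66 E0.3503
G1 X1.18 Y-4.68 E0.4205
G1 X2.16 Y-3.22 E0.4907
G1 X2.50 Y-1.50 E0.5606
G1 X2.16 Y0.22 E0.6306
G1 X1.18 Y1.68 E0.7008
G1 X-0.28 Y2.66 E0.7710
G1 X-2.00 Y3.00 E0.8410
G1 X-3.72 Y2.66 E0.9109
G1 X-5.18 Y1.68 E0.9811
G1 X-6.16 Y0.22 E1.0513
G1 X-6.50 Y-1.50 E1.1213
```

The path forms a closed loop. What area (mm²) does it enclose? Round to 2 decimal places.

Apply the shoelace formula to the sequence of (X, Y) vertices; enclosed area = 62.00 mm².

62.00 mm²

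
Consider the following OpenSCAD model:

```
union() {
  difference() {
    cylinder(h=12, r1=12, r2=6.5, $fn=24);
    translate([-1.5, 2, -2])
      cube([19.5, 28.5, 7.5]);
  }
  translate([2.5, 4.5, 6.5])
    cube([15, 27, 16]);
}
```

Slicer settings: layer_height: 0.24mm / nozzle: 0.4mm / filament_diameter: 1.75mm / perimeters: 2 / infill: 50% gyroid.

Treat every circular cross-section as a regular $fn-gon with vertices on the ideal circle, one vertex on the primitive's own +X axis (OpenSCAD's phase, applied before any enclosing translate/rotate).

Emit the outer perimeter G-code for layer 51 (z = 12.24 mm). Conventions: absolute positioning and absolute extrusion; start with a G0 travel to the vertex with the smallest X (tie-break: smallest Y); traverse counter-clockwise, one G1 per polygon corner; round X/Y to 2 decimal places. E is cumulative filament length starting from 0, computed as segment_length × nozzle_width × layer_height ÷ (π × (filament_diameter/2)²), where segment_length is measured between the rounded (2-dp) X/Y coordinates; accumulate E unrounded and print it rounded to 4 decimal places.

At z = 12.24 mm: the cone is absent (z outside [0, 12]); the cube at (-1.5, 2) is absent (z outside [-2, 5.5]); Subtracting the remaining from the first: the first operand is absent here, so nothing remains; the cube at (2.5, 4.5) is present — its section is the full 15×27 rectangle; Merging all regions: only the 15×27 cube at (2.5, 4.5) is present, so the union is just that shape — 1 connected region. The outline is a single polygon with 4 vertices. Extrusion per mm of travel: 0.4 × 0.24 / (π × 0.875²) = 0.039912. Accumulating E over each segment gives final E = 3.3526.

G0 X2.50 Y4.50 Z12.24
G1 X17.50 Y4.50 E0.5987
G1 X17.50 Y31.50 E1.6763
G1 X2.50 Y31.50 E2.2750
G1 X2.50 Y4.50 E3.3526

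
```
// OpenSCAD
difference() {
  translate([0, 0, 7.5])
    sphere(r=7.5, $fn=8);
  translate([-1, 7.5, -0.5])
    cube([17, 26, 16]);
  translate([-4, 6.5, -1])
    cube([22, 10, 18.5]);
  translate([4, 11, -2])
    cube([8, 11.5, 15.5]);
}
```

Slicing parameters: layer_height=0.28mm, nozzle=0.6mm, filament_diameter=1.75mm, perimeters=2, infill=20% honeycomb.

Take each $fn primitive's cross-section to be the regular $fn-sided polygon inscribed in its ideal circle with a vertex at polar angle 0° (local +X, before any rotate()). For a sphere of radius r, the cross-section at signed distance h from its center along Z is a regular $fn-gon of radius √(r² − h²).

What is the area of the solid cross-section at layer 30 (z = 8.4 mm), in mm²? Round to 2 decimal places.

At z = 8.4 mm: the r=7.5 sphere slices to a regular 8-gon of circumradius 7.446 (√(r²−h²) with h=0.9 from center) (area = (8/2)·7.446²·sin(360°/8) = 156.81 mm²); the cube at (-1, 7.5) (footprint 17×26) is included at this height (area 442.00 mm²); the cube at (-4, 6.5) (footprint 22×10) is included at this height (area 220.00 mm²); the 8×11.5 cube at (4, 11) contributes its full rectangle (area 92.00 mm²); After the difference (first − rest): starting from the r=7.5 sphere (156.81 mm²), the 17×26 cube at (-1, 7.5) misses the remaining region (no effect); the 22×10 cube at (-4, 6.5) partially overlaps it — only the 2.16 mm² overlap (of its 220.00 mm²) is removed, clipping the outline; the 8×11.5 cube at (4, 11) misses the remaining region (no effect) — area = 154.65 mm². Overall, the cross-section is a single solid region. Net area = 154.65 mm².

154.65 mm²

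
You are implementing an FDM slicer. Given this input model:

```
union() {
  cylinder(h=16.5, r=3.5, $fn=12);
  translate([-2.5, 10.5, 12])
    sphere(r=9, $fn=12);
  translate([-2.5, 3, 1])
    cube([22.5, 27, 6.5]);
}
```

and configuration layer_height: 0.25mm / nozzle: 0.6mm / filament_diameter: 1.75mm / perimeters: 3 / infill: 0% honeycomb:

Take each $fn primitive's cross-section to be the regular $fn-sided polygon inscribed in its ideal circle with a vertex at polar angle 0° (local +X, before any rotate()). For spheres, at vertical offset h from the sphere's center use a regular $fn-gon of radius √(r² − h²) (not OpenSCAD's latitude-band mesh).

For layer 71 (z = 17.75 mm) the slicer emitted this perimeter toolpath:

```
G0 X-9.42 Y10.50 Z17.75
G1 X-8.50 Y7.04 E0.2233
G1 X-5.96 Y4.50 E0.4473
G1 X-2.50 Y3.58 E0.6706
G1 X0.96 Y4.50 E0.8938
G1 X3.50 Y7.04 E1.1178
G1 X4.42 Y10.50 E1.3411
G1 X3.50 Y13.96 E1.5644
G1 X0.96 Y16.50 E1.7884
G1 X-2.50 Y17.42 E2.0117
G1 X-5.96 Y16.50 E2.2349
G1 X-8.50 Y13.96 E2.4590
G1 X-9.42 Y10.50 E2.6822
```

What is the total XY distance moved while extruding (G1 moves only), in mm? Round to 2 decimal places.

43.01 mm

Sum the Euclidean lengths of each G1 segment: total = 43.01 mm.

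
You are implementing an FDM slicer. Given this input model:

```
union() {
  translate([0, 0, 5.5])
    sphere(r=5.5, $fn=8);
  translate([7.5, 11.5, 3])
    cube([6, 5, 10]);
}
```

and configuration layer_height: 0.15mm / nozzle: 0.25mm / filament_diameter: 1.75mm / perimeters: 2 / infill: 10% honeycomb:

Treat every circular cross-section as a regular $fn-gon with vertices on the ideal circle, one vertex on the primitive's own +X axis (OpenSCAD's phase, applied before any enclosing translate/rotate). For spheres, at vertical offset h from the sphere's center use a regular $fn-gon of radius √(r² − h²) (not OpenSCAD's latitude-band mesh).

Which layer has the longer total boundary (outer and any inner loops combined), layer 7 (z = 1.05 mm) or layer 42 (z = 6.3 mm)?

layer 42 (z = 6.3 mm)

Layer 7 (z = 1.05): the r=5.5 sphere slices to a regular 8-gon of circumradius 3.232 (√(r²−h²) with h=4.45 from center) (perimeter = 2·8·3.232·sin(180°/8) = 19.79 mm); the cube at (7.5, 11.5) is absent (z outside [3, 13]); Taking the union: only the r=5.5 sphere is present, so the union is just that shape — boundary = 19.79 mm. So its perimeter = 19.79 mm. Layer 42 (z = 6.3): the r=5.5 sphere slices to a regular 8-gon of circumradius 5.442 (√(r²−h²) with h=0.8 from center) (perimeter = 2·8·5.442·sin(180°/8) = 33.32 mm); the 6×5 cube at (7.5, 11.5) contributes its full rectangle (perimeter 22.00 mm); Taking the union: the 2 present regions are separate (no shared area or edge), so areas and boundary lengths simply add and each stays a separate island — boundary = 55.32 mm. So its perimeter = 55.32 mm. Layer 42 is larger (55.32 vs 19.79 mm).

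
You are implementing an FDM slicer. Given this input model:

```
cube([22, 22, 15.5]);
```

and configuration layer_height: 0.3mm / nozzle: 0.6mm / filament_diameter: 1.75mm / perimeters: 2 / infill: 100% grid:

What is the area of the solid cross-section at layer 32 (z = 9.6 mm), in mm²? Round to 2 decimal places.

484.00 mm²

At z = 9.6 mm: the cube (footprint 22×22) is included at this height (area 484.00 mm²). Overall, the cross-section is a single solid region. Net area = 484.00 mm².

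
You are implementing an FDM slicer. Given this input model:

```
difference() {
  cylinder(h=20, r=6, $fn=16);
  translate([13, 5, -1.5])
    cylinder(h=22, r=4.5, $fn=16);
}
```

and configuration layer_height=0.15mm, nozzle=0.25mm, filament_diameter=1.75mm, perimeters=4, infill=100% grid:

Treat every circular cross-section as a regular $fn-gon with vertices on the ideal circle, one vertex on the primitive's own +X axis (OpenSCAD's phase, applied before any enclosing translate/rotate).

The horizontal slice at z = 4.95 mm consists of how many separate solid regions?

At z = 4.95 mm: the r=6 cylinder contributes a regular 16-gon of circumradius 6; the cylinder at (13, 5): section is a regular 16-gon, circumradius r=4.5; Subtracting the remaining from the first: starting from the r=6 cylinder, the r=4.5 cylinder at (13, 5) misses the remaining region (no effect) — 1 connected region. The result has 1 disconnected region.

1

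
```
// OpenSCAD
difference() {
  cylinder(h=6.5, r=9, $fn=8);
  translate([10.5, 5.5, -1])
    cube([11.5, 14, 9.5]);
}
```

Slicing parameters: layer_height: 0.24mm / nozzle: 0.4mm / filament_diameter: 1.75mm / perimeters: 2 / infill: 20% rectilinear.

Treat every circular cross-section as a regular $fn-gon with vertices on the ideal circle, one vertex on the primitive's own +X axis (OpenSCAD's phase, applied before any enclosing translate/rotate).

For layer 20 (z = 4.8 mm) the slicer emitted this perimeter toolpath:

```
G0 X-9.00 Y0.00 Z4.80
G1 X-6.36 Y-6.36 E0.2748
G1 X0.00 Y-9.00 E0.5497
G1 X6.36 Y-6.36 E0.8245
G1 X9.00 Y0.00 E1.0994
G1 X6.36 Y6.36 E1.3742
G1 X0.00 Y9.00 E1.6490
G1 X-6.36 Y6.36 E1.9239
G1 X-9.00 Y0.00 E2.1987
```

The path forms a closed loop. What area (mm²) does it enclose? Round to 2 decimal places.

Apply the shoelace formula to the sequence of (X, Y) vertices; enclosed area = 228.96 mm².

228.96 mm²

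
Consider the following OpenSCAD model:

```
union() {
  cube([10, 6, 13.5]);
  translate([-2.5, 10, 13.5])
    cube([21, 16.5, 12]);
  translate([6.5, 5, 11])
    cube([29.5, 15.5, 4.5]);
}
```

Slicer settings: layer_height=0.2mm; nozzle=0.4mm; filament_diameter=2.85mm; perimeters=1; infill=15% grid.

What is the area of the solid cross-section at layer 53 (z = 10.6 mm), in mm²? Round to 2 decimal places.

60.00 mm²

At z = 10.6 mm: the cube (footprint 10×6) is included at this height (area 60.00 mm²); the cube at (-2.5, 10) does not reach this height (z outside [13.5, 25.5]); the cube at (6.5, 5) does not reach this height (z outside [11, 15.5]); Merging all regions: only the 10×6 cube is present, so the union is just that shape — area = 60.00 mm². Overall, the cross-section is a single solid region. Net area = 60.00 mm².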